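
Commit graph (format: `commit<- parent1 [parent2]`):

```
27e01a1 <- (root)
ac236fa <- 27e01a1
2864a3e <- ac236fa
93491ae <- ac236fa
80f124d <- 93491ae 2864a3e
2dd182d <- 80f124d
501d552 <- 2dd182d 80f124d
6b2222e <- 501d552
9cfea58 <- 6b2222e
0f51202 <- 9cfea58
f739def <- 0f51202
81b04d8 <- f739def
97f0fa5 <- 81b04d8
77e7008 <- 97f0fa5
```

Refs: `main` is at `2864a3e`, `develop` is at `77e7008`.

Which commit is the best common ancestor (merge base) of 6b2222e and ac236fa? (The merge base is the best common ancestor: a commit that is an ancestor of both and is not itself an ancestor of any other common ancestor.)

ac236fa

Ancestors of 6b2222e: {27e01a1, 2864a3e, 2dd182d, 501d552, 6b2222e, 80f124d, 93491ae, ac236fa}.
Ancestors of ac236fa: {27e01a1, ac236fa}.
Common ancestors: {27e01a1, ac236fa}.
Among these, ac236fa is not an ancestor of any other common ancestor — it is the merge base.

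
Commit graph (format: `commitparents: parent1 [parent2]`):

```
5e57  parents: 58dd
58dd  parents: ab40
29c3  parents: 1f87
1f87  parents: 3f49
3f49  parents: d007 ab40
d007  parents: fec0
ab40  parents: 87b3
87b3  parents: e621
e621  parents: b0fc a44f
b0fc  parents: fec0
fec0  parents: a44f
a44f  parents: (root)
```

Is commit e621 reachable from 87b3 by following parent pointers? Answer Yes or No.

Ancestors of 87b3 (commits reachable by following parents): {87b3, a44f, b0fc, e621, fec0}.
e621 is in that set, so it is an ancestor of 87b3.

Yes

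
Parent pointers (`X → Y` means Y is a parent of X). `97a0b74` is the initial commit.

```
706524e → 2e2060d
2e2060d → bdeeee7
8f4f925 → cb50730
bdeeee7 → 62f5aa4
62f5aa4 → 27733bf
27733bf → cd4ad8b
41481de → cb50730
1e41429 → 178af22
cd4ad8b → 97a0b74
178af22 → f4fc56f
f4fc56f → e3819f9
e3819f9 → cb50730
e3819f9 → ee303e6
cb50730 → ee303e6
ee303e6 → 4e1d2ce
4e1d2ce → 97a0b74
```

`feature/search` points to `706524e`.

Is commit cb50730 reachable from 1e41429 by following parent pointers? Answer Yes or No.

Ancestors of 1e41429 (commits reachable by following parents): {178af22, 1e41429, 4e1d2ce, 97a0b74, cb50730, e3819f9, ee303e6, f4fc56f}.
cb50730 is in that set, so it is an ancestor of 1e41429.

Yes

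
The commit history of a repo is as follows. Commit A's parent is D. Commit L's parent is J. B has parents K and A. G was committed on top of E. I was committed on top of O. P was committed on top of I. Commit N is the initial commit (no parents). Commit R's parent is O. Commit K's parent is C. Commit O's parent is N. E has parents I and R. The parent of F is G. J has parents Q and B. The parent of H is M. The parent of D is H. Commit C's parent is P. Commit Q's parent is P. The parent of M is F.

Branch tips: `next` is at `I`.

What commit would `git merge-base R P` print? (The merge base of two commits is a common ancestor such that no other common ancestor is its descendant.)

O

Ancestors of R: {N, O, R}.
Ancestors of P: {I, N, O, P}.
Common ancestors: {N, O}.
Among these, O is not an ancestor of any other common ancestor — it is the merge base.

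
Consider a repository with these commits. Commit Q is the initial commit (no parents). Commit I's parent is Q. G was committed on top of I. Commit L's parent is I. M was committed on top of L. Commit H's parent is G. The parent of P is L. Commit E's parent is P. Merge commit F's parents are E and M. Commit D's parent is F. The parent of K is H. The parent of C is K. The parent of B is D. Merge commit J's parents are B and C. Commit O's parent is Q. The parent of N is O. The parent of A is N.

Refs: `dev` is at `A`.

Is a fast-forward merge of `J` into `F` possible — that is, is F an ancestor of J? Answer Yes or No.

A fast-forward from F to J is possible iff F is an ancestor of J.
Ancestors of J: {B, C, D, E, F, G, H, I, J, K, L, M, P, Q}.
F is among them, so fast-forward is possible.

Yes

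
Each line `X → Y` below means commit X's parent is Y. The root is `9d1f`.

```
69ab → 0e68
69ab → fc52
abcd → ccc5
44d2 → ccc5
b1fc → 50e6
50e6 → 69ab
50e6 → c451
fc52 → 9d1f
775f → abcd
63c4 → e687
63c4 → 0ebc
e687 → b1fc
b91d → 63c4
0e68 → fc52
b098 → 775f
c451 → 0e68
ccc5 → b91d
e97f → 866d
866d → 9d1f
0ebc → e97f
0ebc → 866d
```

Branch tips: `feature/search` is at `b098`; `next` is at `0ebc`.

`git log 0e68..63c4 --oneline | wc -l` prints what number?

9

Reachable from 63c4: {0e68, 0ebc, 50e6, 63c4, 69ab, 866d, 9d1f, b1fc, c451, e687, e97f, fc52}.
Reachable from 0e68: {0e68, 9d1f, fc52}.
In 63c4's history but not 0e68's: {0ebc, 50e6, 63c4, 69ab, 866d, b1fc, c451, e687, e97f} — 9 commits.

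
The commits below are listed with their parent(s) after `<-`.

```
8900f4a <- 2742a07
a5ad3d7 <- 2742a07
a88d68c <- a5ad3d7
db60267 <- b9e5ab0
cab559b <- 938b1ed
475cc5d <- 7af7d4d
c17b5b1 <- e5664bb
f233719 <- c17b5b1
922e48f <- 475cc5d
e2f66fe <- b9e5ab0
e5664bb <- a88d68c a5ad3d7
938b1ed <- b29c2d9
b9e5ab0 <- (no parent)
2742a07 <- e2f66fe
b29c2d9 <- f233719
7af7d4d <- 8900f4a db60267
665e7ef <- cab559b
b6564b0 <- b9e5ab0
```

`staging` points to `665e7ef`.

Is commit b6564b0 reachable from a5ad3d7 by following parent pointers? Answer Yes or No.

Ancestors of a5ad3d7: {2742a07, a5ad3d7, b9e5ab0, e2f66fe}.
b6564b0 is not in that set, so it is not an ancestor of a5ad3d7.

No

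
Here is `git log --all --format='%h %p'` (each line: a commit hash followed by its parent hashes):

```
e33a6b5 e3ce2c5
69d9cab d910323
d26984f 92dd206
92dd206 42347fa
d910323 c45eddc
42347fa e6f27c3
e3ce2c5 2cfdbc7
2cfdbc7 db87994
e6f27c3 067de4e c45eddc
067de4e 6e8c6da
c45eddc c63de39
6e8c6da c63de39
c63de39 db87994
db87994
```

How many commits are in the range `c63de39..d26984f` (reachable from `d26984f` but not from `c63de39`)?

Reachable from d26984f: {067de4e, 42347fa, 6e8c6da, 92dd206, c45eddc, c63de39, d26984f, db87994, e6f27c3}.
Reachable from c63de39: {c63de39, db87994}.
In d26984f's history but not c63de39's: {067de4e, 42347fa, 6e8c6da, 92dd206, c45eddc, d26984f, e6f27c3} — 7 commits.

7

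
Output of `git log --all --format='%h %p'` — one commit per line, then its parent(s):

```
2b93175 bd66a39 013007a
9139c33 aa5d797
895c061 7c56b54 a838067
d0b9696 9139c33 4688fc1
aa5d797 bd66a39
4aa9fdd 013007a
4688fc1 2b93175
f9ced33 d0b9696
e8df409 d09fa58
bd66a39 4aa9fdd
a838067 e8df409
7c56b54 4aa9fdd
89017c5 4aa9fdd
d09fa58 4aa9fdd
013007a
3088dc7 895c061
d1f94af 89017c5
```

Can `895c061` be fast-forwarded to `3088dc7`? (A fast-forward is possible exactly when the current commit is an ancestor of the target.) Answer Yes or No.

Yes

A fast-forward from 895c061 to 3088dc7 is possible iff 895c061 is an ancestor of 3088dc7.
Ancestors of 3088dc7: {013007a, 3088dc7, 4aa9fdd, 7c56b54, 895c061, a838067, d09fa58, e8df409}.
895c061 is among them, so fast-forward is possible.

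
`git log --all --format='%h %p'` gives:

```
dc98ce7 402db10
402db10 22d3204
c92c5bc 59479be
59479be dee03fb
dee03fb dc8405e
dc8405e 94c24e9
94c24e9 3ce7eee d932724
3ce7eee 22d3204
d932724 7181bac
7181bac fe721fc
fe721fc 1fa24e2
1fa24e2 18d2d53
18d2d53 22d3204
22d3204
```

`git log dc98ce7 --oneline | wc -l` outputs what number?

3

Walking parent pointers from dc98ce7: reachable set = {22d3204, 402db10, dc98ce7}.
That is 3 commits.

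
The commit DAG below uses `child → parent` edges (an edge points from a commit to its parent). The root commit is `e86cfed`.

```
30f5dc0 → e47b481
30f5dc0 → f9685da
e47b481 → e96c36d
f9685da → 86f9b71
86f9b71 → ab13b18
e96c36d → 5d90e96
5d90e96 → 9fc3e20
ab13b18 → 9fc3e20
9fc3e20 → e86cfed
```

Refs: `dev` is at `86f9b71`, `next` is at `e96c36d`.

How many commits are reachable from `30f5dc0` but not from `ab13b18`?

6

Reachable from 30f5dc0: {30f5dc0, 5d90e96, 86f9b71, 9fc3e20, ab13b18, e47b481, e86cfed, e96c36d, f9685da}.
Reachable from ab13b18: {9fc3e20, ab13b18, e86cfed}.
In 30f5dc0's history but not ab13b18's: {30f5dc0, 5d90e96, 86f9b71, e47b481, e96c36d, f9685da} — 6 commits.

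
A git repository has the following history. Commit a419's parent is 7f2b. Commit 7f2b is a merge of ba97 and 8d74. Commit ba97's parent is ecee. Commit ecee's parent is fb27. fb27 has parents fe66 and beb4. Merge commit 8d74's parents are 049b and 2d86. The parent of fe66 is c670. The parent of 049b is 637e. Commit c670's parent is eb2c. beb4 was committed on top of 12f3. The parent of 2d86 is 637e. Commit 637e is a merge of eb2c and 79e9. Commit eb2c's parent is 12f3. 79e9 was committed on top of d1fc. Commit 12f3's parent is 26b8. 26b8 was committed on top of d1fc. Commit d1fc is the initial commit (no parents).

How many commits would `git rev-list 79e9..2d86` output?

5

Reachable from 2d86: {12f3, 26b8, 2d86, 637e, 79e9, d1fc, eb2c}.
Reachable from 79e9: {79e9, d1fc}.
In 2d86's history but not 79e9's: {12f3, 26b8, 2d86, 637e, eb2c} — 5 commits.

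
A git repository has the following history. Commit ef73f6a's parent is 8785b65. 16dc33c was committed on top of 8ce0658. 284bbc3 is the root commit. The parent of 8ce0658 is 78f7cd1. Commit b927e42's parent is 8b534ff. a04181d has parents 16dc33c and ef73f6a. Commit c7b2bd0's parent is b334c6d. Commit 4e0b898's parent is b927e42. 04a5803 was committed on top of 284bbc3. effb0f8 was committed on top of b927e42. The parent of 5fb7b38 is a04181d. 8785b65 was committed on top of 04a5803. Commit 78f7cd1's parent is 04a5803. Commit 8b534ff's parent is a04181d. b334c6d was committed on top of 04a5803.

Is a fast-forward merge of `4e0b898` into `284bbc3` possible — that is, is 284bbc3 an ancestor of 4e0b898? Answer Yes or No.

A fast-forward from 284bbc3 to 4e0b898 is possible iff 284bbc3 is an ancestor of 4e0b898.
Ancestors of 4e0b898: {04a5803, 16dc33c, 284bbc3, 4e0b898, 78f7cd1, 8785b65, 8b534ff, 8ce0658, a04181d, b927e42, ef73f6a}.
284bbc3 is among them, so fast-forward is possible.

Yes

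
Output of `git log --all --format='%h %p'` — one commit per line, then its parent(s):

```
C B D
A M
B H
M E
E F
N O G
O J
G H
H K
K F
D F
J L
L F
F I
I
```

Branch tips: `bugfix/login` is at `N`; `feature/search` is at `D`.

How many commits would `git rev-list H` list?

4

Walking parent pointers from H: reachable set = {F, H, I, K}.
That is 4 commits.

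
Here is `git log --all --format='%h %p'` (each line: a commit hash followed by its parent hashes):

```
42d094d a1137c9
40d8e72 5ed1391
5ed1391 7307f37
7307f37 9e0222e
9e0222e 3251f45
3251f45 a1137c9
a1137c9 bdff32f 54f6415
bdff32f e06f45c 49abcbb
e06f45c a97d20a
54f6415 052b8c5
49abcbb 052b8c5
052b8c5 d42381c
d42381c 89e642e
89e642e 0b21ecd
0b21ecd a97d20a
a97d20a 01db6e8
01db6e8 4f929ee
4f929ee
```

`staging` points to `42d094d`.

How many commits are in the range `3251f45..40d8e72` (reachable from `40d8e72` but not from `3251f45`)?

4

Reachable from 40d8e72: {01db6e8, 052b8c5, 0b21ecd, 3251f45, 40d8e72, 49abcbb, 4f929ee, 54f6415, 5ed1391, 7307f37, 89e642e, 9e0222e, a1137c9, a97d20a, bdff32f, d42381c, e06f45c}.
Reachable from 3251f45: {01db6e8, 052b8c5, 0b21ecd, 3251f45, 49abcbb, 4f929ee, 54f6415, 89e642e, a1137c9, a97d20a, bdff32f, d42381c, e06f45c}.
In 40d8e72's history but not 3251f45's: {40d8e72, 5ed1391, 7307f37, 9e0222e} — 4 commits.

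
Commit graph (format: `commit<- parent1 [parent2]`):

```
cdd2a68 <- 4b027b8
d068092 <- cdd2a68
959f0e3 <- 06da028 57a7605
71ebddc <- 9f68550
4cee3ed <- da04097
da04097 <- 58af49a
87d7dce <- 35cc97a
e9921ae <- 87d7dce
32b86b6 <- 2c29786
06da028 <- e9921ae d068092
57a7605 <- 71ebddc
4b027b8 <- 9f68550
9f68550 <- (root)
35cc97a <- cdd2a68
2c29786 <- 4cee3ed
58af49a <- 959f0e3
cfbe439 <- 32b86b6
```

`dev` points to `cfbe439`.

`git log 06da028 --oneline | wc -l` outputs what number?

8

Walking parent pointers from 06da028: reachable set = {06da028, 35cc97a, 4b027b8, 87d7dce, 9f68550, cdd2a68, d068092, e9921ae}.
That is 8 commits.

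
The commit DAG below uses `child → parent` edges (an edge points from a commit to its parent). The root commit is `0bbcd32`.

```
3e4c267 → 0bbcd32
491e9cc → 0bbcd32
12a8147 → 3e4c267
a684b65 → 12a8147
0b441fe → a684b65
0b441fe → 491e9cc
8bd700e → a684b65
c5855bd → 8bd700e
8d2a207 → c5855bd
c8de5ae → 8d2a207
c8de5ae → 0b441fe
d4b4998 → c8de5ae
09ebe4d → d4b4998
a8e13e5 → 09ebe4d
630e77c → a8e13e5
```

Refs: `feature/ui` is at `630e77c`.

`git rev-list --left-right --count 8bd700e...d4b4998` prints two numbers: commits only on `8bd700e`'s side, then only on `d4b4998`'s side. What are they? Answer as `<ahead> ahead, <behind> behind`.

Reachable from 8bd700e: {0bbcd32, 12a8147, 3e4c267, 8bd700e, a684b65}.
Reachable from d4b4998: {0b441fe, 0bbcd32, 12a8147, 3e4c267, 491e9cc, 8bd700e, 8d2a207, a684b65, c5855bd, c8de5ae, d4b4998}.
Only in 8bd700e's history (ahead): {} — 0.
Only in d4b4998's history (behind): {0b441fe, 491e9cc, 8d2a207, c5855bd, c8de5ae, d4b4998} — 6.

0 ahead, 6 behind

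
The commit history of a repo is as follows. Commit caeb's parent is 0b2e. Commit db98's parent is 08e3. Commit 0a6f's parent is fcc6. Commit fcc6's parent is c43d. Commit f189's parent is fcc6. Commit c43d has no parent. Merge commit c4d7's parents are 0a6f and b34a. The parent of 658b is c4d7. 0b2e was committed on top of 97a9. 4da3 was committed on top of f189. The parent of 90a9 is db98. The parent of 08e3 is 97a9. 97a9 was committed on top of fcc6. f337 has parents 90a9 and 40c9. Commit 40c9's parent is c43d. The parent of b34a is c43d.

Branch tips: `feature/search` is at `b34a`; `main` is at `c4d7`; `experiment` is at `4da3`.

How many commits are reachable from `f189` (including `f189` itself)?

3

Walking parent pointers from f189: reachable set = {c43d, f189, fcc6}.
That is 3 commits.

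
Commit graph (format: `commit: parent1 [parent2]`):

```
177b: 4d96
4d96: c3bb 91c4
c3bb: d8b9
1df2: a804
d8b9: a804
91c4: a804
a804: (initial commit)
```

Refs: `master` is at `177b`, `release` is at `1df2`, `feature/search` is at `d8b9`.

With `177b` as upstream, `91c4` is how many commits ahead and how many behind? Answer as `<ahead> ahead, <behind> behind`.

Reachable from 91c4: {91c4, a804}.
Reachable from 177b: {177b, 4d96, 91c4, a804, c3bb, d8b9}.
Only in 91c4's history (ahead): {} — 0.
Only in 177b's history (behind): {177b, 4d96, c3bb, d8b9} — 4.

0 ahead, 4 behind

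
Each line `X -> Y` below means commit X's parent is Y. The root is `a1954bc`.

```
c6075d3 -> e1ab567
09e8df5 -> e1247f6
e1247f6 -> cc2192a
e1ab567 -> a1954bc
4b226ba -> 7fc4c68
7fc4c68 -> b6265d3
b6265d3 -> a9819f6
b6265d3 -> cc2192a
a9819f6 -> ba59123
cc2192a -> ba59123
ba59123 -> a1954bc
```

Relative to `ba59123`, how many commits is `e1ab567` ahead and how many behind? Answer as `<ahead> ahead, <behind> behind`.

1 ahead, 1 behind

Reachable from e1ab567: {a1954bc, e1ab567}.
Reachable from ba59123: {a1954bc, ba59123}.
Only in e1ab567's history (ahead): {e1ab567} — 1.
Only in ba59123's history (behind): {ba59123} — 1.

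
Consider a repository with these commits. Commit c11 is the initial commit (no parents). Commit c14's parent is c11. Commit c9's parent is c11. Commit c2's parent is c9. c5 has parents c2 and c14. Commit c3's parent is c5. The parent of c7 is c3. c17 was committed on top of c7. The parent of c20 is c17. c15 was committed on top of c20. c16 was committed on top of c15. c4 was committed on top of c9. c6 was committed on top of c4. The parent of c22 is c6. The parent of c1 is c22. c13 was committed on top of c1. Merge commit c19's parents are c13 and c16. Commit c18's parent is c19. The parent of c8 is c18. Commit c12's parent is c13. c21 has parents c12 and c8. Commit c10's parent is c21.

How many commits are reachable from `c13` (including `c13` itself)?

7

Walking parent pointers from c13: reachable set = {c1, c11, c13, c22, c4, c6, c9}.
That is 7 commits.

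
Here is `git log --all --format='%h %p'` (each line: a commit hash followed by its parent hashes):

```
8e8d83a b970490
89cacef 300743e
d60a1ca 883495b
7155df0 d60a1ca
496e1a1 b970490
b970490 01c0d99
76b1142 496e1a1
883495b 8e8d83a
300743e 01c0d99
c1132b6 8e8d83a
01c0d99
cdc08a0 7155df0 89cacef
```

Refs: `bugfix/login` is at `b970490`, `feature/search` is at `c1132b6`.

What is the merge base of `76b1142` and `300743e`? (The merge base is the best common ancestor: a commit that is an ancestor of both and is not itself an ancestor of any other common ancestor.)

Ancestors of 76b1142: {01c0d99, 496e1a1, 76b1142, b970490}.
Ancestors of 300743e: {01c0d99, 300743e}.
Common ancestors: {01c0d99}.
The only common ancestor is 01c0d99, so it is the merge base.

01c0d99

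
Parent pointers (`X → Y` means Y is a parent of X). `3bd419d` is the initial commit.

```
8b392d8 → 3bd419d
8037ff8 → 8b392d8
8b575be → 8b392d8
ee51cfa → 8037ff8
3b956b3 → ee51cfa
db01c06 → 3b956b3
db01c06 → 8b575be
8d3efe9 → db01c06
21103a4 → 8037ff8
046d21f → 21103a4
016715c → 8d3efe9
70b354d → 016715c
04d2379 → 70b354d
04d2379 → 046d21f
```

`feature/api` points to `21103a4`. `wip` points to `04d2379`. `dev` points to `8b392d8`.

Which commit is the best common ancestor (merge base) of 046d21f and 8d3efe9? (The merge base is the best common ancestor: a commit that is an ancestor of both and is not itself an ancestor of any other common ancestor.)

Ancestors of 046d21f: {046d21f, 21103a4, 3bd419d, 8037ff8, 8b392d8}.
Ancestors of 8d3efe9: {3b956b3, 3bd419d, 8037ff8, 8b392d8, 8b575be, 8d3efe9, db01c06, ee51cfa}.
Common ancestors: {3bd419d, 8037ff8, 8b392d8}.
Among these, 8037ff8 is not an ancestor of any other common ancestor — it is the merge base.

8037ff8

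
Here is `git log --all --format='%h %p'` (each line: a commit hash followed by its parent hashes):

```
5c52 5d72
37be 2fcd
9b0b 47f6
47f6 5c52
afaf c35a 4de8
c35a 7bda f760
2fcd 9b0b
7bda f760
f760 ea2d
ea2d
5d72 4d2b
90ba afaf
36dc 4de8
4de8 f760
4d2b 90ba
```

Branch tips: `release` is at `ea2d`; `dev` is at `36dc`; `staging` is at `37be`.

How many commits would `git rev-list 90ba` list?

7

Walking parent pointers from 90ba: reachable set = {4de8, 7bda, 90ba, afaf, c35a, ea2d, f760}.
That is 7 commits.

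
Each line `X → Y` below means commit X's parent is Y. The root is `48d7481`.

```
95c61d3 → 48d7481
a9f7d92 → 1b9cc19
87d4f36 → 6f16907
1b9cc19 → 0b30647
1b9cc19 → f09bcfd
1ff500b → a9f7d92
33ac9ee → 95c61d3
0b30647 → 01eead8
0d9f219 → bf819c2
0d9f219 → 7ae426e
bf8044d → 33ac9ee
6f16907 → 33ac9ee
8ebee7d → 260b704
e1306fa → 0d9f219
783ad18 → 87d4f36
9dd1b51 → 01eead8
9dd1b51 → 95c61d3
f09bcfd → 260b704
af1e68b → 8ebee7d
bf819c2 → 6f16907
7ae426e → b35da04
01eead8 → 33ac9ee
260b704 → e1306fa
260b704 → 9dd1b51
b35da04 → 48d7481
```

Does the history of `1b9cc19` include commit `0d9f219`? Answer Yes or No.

Yes

Ancestors of 1b9cc19 (commits reachable by following parents): {01eead8, 0b30647, 0d9f219, 1b9cc19, 260b704, 33ac9ee, 48d7481, 6f16907, 7ae426e, 95c61d3, 9dd1b51, b35da04, bf819c2, e1306fa, f09bcfd}.
0d9f219 is in that set, so it is an ancestor of 1b9cc19.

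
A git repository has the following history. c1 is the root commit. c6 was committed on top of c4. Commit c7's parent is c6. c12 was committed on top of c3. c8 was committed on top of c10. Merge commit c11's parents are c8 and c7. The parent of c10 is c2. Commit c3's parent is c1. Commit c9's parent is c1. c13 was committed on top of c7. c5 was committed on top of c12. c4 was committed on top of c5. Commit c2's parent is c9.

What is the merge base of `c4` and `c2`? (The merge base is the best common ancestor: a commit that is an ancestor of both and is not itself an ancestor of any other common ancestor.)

c1

Ancestors of c4: {c1, c12, c3, c4, c5}.
Ancestors of c2: {c1, c2, c9}.
Common ancestors: {c1}.
The only common ancestor is c1, so it is the merge base.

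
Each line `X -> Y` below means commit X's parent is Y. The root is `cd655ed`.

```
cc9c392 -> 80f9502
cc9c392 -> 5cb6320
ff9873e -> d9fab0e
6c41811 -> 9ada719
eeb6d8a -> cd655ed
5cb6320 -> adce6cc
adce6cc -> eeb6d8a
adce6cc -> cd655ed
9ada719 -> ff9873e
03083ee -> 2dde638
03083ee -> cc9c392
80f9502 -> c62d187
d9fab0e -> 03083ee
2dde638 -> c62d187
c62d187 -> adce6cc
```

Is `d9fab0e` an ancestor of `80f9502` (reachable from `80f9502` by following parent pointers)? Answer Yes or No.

Ancestors of 80f9502: {80f9502, adce6cc, c62d187, cd655ed, eeb6d8a}.
d9fab0e is not in that set, so it is not an ancestor of 80f9502.

No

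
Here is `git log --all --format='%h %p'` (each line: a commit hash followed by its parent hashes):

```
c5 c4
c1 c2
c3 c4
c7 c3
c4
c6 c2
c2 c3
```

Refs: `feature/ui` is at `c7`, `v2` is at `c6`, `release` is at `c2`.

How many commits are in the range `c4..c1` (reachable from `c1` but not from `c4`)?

Reachable from c1: {c1, c2, c3, c4}.
Reachable from c4: {c4}.
In c1's history but not c4's: {c1, c2, c3} — 3 commits.

3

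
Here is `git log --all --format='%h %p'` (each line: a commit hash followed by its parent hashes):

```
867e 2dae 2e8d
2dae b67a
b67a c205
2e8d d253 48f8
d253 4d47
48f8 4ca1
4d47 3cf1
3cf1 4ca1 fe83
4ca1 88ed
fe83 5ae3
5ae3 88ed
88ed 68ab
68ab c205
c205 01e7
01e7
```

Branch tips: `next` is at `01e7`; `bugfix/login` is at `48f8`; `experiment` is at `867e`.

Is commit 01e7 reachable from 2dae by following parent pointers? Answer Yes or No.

Yes

Ancestors of 2dae (commits reachable by following parents): {01e7, 2dae, b67a, c205}.
01e7 is in that set, so it is an ancestor of 2dae.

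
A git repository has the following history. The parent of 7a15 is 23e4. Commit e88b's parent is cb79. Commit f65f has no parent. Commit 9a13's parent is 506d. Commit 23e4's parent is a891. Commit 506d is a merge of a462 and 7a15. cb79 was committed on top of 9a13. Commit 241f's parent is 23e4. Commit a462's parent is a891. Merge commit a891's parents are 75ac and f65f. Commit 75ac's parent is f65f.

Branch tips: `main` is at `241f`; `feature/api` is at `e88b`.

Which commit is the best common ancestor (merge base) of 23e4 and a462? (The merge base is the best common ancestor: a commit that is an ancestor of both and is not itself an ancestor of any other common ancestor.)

Ancestors of 23e4: {23e4, 75ac, a891, f65f}.
Ancestors of a462: {75ac, a462, a891, f65f}.
Common ancestors: {75ac, a891, f65f}.
Among these, a891 is not an ancestor of any other common ancestor — it is the merge base.

a891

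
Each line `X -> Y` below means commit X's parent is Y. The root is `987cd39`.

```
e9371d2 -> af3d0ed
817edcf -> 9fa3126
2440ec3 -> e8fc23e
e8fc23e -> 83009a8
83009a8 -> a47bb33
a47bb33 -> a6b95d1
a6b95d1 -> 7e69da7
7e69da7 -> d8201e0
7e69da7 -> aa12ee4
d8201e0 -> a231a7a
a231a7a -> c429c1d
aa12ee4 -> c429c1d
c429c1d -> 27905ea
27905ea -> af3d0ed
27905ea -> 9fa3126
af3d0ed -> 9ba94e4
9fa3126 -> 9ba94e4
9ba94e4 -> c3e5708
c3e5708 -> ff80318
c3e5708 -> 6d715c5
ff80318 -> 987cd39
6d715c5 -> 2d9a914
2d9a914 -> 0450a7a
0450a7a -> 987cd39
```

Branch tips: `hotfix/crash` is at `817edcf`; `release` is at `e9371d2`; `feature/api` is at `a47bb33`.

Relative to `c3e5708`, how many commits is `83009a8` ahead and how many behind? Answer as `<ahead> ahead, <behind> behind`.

Reachable from 83009a8: {0450a7a, 27905ea, 2d9a914, 6d715c5, 7e69da7, 83009a8, 987cd39, 9ba94e4, 9fa3126, a231a7a, a47bb33, a6b95d1, aa12ee4, af3d0ed, c3e5708, c429c1d, d8201e0, ff80318}.
Reachable from c3e5708: {0450a7a, 2d9a914, 6d715c5, 987cd39, c3e5708, ff80318}.
Only in 83009a8's history (ahead): {27905ea, 7e69da7, 83009a8, 9ba94e4, 9fa3126, a231a7a, a47bb33, a6b95d1, aa12ee4, af3d0ed, c429c1d, d8201e0} — 12.
Only in c3e5708's history (behind): {} — 0.

12 ahead, 0 behind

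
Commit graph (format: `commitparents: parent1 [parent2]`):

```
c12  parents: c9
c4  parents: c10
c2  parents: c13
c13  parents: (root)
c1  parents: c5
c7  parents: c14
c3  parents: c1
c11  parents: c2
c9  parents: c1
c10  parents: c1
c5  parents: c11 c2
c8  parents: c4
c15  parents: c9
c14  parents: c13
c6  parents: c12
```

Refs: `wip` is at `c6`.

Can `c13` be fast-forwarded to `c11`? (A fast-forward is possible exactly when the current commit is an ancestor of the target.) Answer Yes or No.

A fast-forward from c13 to c11 is possible iff c13 is an ancestor of c11.
Ancestors of c11: {c11, c13, c2}.
c13 is among them, so fast-forward is possible.

Yes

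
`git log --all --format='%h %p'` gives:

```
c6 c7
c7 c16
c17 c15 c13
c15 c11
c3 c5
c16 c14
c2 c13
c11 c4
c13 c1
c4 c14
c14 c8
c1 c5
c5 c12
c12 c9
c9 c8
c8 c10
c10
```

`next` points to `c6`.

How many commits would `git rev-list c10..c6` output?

5

Reachable from c6: {c10, c14, c16, c6, c7, c8}.
Reachable from c10: {c10}.
In c6's history but not c10's: {c14, c16, c6, c7, c8} — 5 commits.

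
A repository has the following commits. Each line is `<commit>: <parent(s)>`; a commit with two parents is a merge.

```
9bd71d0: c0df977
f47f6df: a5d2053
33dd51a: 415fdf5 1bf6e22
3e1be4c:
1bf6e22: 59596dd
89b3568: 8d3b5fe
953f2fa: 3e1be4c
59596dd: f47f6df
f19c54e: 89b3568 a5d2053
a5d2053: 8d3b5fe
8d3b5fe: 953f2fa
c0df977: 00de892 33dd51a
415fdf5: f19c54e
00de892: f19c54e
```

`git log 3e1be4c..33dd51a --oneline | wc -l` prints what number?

10

Reachable from 33dd51a: {1bf6e22, 33dd51a, 3e1be4c, 415fdf5, 59596dd, 89b3568, 8d3b5fe, 953f2fa, a5d2053, f19c54e, f47f6df}.
Reachable from 3e1be4c: {3e1be4c}.
In 33dd51a's history but not 3e1be4c's: {1bf6e22, 33dd51a, 415fdf5, 59596dd, 89b3568, 8d3b5fe, 953f2fa, a5d2053, f19c54e, f47f6df} — 10 commits.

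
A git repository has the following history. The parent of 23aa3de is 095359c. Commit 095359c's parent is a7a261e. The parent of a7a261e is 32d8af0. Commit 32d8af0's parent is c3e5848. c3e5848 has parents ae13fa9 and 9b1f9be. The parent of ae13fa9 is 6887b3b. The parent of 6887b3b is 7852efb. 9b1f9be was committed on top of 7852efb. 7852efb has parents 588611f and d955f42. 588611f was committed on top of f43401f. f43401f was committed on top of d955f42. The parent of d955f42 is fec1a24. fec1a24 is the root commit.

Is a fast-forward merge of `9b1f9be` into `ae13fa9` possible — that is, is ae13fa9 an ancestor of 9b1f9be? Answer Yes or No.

No

A fast-forward from ae13fa9 to 9b1f9be is possible iff ae13fa9 is an ancestor of 9b1f9be.
Ancestors of 9b1f9be: {588611f, 7852efb, 9b1f9be, d955f42, f43401f, fec1a24}.
ae13fa9 is not among them, so fast-forward is not possible.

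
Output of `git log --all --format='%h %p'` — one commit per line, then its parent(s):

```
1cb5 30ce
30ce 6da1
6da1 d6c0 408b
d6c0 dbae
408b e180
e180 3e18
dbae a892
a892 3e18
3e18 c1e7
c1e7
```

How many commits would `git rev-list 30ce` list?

Walking parent pointers from 30ce: reachable set = {30ce, 3e18, 408b, 6da1, a892, c1e7, d6c0, dbae, e180}.
That is 9 commits.

9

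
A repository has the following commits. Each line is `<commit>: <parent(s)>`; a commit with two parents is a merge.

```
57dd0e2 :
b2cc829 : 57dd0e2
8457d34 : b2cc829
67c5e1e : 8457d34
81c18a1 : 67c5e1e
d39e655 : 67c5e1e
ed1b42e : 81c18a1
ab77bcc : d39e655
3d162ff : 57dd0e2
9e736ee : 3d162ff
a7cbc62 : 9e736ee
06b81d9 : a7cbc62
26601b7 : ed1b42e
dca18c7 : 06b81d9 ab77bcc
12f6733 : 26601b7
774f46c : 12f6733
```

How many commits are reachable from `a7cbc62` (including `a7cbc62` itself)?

Walking parent pointers from a7cbc62: reachable set = {3d162ff, 57dd0e2, 9e736ee, a7cbc62}.
That is 4 commits.

4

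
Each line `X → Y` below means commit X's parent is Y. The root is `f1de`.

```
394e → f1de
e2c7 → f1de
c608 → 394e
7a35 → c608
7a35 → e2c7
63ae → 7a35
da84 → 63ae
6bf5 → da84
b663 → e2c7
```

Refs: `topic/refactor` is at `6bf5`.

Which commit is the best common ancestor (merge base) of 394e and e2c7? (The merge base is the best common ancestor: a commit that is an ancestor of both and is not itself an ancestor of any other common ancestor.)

f1de

Ancestors of 394e: {394e, f1de}.
Ancestors of e2c7: {e2c7, f1de}.
Common ancestors: {f1de}.
The only common ancestor is f1de, so it is the merge base.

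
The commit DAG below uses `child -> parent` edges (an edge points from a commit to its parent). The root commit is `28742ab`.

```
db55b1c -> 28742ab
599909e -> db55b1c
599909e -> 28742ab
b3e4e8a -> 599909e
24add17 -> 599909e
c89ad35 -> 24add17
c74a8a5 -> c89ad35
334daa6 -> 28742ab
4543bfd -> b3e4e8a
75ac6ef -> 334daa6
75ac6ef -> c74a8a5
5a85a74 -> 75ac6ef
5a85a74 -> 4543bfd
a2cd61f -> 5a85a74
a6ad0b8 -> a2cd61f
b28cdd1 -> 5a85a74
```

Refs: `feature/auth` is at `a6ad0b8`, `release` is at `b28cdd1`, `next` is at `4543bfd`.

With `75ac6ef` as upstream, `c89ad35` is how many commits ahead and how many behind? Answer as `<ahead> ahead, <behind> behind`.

0 ahead, 3 behind

Reachable from c89ad35: {24add17, 28742ab, 599909e, c89ad35, db55b1c}.
Reachable from 75ac6ef: {24add17, 28742ab, 334daa6, 599909e, 75ac6ef, c74a8a5, c89ad35, db55b1c}.
Only in c89ad35's history (ahead): {} — 0.
Only in 75ac6ef's history (behind): {334daa6, 75ac6ef, c74a8a5} — 3.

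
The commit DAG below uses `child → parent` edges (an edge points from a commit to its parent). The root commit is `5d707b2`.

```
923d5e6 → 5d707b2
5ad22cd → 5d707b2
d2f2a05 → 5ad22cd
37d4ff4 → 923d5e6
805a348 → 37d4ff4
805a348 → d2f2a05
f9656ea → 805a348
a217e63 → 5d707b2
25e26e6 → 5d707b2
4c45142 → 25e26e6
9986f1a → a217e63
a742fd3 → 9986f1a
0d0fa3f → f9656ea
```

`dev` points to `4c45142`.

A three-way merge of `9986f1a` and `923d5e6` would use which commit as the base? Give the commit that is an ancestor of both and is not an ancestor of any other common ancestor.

5d707b2

Ancestors of 9986f1a: {5d707b2, 9986f1a, a217e63}.
Ancestors of 923d5e6: {5d707b2, 923d5e6}.
Common ancestors: {5d707b2}.
The only common ancestor is 5d707b2, so it is the merge base.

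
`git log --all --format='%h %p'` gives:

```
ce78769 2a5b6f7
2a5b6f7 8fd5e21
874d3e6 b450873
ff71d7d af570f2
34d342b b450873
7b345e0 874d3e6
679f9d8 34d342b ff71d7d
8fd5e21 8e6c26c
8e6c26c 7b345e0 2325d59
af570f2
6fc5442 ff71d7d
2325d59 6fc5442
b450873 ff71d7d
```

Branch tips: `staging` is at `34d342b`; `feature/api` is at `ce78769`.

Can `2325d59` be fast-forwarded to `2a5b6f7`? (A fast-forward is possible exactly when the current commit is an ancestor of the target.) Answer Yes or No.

A fast-forward from 2325d59 to 2a5b6f7 is possible iff 2325d59 is an ancestor of 2a5b6f7.
Ancestors of 2a5b6f7: {2325d59, 2a5b6f7, 6fc5442, 7b345e0, 874d3e6, 8e6c26c, 8fd5e21, af570f2, b450873, ff71d7d}.
2325d59 is among them, so fast-forward is possible.

Yes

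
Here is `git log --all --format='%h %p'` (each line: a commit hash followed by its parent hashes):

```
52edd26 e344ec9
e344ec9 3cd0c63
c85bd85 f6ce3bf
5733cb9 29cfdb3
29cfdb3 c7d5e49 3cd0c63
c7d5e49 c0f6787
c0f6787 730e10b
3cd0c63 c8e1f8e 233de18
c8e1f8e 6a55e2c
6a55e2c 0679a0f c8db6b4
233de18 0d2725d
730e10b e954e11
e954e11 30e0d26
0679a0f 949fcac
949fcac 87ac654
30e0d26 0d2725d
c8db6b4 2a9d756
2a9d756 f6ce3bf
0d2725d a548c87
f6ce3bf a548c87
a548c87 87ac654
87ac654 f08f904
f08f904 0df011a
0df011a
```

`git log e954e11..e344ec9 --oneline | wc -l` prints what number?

Reachable from e344ec9: {0679a0f, 0d2725d, 0df011a, 233de18, 2a9d756, 3cd0c63, 6a55e2c, 87ac654, 949fcac, a548c87, c8db6b4, c8e1f8e, e344ec9, f08f904, f6ce3bf}.
Reachable from e954e11: {0d2725d, 0df011a, 30e0d26, 87ac654, a548c87, e954e11, f08f904}.
In e344ec9's history but not e954e11's: {0679a0f, 233de18, 2a9d756, 3cd0c63, 6a55e2c, 949fcac, c8db6b4, c8e1f8e, e344ec9, f6ce3bf} — 10 commits.

10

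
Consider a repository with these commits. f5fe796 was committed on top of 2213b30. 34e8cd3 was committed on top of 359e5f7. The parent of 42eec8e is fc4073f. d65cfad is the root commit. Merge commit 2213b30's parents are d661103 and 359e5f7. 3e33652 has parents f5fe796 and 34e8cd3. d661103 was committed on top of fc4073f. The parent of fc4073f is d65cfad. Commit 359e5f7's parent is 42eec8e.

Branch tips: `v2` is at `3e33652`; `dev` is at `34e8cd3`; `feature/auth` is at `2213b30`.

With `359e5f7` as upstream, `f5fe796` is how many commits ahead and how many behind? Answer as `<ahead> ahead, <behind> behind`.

Reachable from f5fe796: {2213b30, 359e5f7, 42eec8e, d65cfad, d661103, f5fe796, fc4073f}.
Reachable from 359e5f7: {359e5f7, 42eec8e, d65cfad, fc4073f}.
Only in f5fe796's history (ahead): {2213b30, d661103, f5fe796} — 3.
Only in 359e5f7's history (behind): {} — 0.

3 ahead, 0 behind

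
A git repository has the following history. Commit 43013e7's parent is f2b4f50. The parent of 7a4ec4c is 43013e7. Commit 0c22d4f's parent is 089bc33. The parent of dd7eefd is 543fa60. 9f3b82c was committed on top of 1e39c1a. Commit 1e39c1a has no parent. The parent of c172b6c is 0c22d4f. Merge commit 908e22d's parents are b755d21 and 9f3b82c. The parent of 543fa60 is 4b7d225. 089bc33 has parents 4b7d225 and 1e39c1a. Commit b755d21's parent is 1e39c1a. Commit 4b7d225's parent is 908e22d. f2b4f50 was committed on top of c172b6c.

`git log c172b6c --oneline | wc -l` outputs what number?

8

Walking parent pointers from c172b6c: reachable set = {089bc33, 0c22d4f, 1e39c1a, 4b7d225, 908e22d, 9f3b82c, b755d21, c172b6c}.
That is 8 commits.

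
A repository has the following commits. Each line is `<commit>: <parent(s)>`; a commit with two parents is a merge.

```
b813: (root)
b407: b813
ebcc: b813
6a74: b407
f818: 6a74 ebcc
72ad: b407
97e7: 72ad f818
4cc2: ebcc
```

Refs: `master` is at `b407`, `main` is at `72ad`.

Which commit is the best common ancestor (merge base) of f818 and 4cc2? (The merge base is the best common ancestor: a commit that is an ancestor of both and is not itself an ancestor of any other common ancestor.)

ebcc

Ancestors of f818: {6a74, b407, b813, ebcc, f818}.
Ancestors of 4cc2: {4cc2, b813, ebcc}.
Common ancestors: {b813, ebcc}.
Among these, ebcc is not an ancestor of any other common ancestor — it is the merge base.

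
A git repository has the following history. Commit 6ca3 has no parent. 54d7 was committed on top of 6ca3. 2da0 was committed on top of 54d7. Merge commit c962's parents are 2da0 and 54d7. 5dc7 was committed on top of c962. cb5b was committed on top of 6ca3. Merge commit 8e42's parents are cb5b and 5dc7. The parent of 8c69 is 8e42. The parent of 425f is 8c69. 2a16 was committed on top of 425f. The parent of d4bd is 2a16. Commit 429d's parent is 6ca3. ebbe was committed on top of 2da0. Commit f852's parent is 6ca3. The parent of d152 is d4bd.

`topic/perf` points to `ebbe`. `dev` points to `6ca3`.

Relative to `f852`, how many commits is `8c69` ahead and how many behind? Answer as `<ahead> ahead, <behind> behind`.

Reachable from 8c69: {2da0, 54d7, 5dc7, 6ca3, 8c69, 8e42, c962, cb5b}.
Reachable from f852: {6ca3, f852}.
Only in 8c69's history (ahead): {2da0, 54d7, 5dc7, 8c69, 8e42, c962, cb5b} — 7.
Only in f852's history (behind): {f852} — 1.

7 ahead, 1 behind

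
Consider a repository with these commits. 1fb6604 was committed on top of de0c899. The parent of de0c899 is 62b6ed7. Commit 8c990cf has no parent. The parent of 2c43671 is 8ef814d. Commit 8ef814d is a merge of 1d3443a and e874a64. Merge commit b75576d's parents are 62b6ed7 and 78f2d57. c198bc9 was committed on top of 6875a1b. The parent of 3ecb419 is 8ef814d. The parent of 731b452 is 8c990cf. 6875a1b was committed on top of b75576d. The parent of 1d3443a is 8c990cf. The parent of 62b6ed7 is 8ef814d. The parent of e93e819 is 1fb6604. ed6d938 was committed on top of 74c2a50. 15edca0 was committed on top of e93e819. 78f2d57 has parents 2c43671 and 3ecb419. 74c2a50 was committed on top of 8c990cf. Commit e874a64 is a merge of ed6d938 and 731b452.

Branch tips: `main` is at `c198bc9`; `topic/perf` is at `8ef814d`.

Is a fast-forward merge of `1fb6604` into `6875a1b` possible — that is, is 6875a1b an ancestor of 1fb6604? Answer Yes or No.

No

A fast-forward from 6875a1b to 1fb6604 is possible iff 6875a1b is an ancestor of 1fb6604.
Ancestors of 1fb6604: {1d3443a, 1fb6604, 62b6ed7, 731b452, 74c2a50, 8c990cf, 8ef814d, de0c899, e874a64, ed6d938}.
6875a1b is not among them, so fast-forward is not possible.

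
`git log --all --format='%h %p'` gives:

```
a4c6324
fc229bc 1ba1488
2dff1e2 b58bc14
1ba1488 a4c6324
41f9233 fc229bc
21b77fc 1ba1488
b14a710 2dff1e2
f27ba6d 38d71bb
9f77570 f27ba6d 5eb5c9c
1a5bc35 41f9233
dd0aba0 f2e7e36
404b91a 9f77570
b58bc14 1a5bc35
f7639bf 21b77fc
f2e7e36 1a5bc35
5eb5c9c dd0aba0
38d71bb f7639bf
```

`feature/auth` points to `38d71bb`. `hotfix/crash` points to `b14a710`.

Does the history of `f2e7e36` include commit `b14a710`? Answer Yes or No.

No

Ancestors of f2e7e36: {1a5bc35, 1ba1488, 41f9233, a4c6324, f2e7e36, fc229bc}.
b14a710 is not in that set, so it is not an ancestor of f2e7e36.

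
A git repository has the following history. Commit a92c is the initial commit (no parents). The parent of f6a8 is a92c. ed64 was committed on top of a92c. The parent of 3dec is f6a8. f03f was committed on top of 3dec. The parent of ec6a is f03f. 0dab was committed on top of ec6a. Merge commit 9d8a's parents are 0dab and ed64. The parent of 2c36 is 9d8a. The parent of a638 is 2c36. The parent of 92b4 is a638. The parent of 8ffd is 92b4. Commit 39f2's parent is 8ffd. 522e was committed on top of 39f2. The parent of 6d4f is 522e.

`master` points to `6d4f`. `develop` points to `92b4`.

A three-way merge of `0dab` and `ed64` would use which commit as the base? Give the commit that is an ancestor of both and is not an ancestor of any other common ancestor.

Ancestors of 0dab: {0dab, 3dec, a92c, ec6a, f03f, f6a8}.
Ancestors of ed64: {a92c, ed64}.
Common ancestors: {a92c}.
The only common ancestor is a92c, so it is the merge base.

a92c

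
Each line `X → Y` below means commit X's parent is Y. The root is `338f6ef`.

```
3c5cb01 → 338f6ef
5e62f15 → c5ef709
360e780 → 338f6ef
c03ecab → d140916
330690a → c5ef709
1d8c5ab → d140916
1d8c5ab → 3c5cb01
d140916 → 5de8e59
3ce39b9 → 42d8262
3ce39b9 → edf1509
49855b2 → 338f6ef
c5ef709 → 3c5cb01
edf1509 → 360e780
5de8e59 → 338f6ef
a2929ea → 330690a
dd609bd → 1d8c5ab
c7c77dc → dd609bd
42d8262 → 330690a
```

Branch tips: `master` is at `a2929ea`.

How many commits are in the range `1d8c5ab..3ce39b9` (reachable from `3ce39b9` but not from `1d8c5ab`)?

6

Reachable from 3ce39b9: {330690a, 338f6ef, 360e780, 3c5cb01, 3ce39b9, 42d8262, c5ef709, edf1509}.
Reachable from 1d8c5ab: {1d8c5ab, 338f6ef, 3c5cb01, 5de8e59, d140916}.
In 3ce39b9's history but not 1d8c5ab's: {330690a, 360e780, 3ce39b9, 42d8262, c5ef709, edf1509} — 6 commits.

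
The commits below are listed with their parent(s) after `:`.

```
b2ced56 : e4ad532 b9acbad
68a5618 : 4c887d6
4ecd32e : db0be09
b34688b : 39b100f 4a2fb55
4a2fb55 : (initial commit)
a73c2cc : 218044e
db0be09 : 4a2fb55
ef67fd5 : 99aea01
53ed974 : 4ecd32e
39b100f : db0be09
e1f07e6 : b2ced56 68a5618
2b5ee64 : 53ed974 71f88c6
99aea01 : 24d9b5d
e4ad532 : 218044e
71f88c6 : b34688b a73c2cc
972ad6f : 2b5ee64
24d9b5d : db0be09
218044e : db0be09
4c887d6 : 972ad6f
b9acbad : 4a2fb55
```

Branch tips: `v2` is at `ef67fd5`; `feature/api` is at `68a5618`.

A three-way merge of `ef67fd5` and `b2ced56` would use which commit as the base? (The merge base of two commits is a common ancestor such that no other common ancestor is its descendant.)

Ancestors of ef67fd5: {24d9b5d, 4a2fb55, 99aea01, db0be09, ef67fd5}.
Ancestors of b2ced56: {218044e, 4a2fb55, b2ced56, b9acbad, db0be09, e4ad532}.
Common ancestors: {4a2fb55, db0be09}.
Among these, db0be09 is not an ancestor of any other common ancestor — it is the merge base.

db0be09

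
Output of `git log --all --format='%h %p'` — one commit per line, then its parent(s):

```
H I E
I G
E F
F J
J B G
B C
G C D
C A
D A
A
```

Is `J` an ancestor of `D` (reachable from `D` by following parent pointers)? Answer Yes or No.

Ancestors of D: {A, D}.
J is not in that set, so it is not an ancestor of D.

No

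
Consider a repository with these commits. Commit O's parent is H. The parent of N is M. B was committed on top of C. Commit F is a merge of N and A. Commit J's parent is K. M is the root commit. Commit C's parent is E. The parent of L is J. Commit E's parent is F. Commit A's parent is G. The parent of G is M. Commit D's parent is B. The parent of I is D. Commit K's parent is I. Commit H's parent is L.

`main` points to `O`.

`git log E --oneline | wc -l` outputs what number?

Walking parent pointers from E: reachable set = {A, E, F, G, M, N}.
That is 6 commits.

6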